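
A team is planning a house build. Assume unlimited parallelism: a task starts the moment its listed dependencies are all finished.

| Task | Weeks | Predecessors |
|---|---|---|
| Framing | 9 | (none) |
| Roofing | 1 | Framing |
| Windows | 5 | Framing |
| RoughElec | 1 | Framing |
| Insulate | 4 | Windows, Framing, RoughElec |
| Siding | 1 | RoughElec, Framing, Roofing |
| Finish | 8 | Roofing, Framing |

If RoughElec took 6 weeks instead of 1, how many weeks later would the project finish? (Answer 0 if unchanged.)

1

Critical path before the change: Framing→Roofing→Finish = 9+1+8 = 18 giving 18 weeks.
The longest path through RoughElec is only 14 weeks, so RoughElec has float 4.
The binding chain switches to Framing→RoughElec→Insulate = 9+6+4 = 19; finish 19 weeks.
Change in finish: 19 − 18 = +1 weeks.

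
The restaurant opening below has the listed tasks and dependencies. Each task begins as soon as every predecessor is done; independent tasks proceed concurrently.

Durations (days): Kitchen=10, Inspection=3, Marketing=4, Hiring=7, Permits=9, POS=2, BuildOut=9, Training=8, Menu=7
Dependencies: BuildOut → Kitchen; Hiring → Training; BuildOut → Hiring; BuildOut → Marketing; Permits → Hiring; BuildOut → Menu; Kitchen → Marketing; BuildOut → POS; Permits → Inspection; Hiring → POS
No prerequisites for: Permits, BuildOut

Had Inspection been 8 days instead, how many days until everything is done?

24

The binding path is Permits→Hiring→Training = 9+7+8 = 24; finish at 24 days.
Inspection has 12 days of float (longest path through it is 12).
The critical path is still Permits→Hiring→Training; finish is now 24 days.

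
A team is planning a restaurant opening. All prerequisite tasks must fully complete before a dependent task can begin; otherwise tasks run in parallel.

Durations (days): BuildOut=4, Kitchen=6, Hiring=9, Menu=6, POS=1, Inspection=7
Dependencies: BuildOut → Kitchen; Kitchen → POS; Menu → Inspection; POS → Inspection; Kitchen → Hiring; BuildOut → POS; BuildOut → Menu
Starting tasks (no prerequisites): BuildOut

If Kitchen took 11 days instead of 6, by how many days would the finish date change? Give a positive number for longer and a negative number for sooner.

5

Baseline: BuildOut→Kitchen→Hiring = 4+6+9 = 19 → 19 days.
Kitchen lies on that path, so at 11 days the path becomes 24 days.
That remains the longest chain; total 24 days.
Change in finish: 24 − 19 = +5 days.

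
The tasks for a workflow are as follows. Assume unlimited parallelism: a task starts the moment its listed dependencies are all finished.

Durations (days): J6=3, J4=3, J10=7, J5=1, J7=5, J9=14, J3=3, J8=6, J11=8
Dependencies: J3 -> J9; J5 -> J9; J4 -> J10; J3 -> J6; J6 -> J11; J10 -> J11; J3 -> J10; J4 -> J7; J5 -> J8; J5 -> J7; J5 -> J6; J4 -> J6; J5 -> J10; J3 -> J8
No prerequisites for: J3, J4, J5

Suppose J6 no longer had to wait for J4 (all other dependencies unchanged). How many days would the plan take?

18

Original critical path: J3→J10→J11 = 3+7+8 = 18 ⇒ 18 days.
Dropping J4→J6 doesn't change J6's earliest start (3); another predecessor still binds.
New critical path: J3→J10→J11 = 3+7+8 = 18 ⇒ 18 days.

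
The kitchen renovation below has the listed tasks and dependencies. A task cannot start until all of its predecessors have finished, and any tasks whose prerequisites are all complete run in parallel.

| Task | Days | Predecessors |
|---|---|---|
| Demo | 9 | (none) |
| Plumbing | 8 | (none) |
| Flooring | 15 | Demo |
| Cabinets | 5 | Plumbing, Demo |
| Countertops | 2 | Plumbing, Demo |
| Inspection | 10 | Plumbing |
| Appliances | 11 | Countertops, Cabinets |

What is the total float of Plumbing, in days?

Demo→Cabinets→Appliances = 9+5+11 = 25 sets the makespan at 25 days.
The longest chain containing Plumbing totals 24 days.
Float = 25 − 24 = 1.

1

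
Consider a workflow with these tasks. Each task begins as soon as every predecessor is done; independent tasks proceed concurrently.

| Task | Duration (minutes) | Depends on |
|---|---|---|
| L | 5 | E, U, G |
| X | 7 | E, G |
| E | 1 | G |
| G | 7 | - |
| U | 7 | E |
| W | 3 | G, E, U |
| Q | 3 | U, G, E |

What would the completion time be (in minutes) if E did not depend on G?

Original critical path: G→E→U→L = 7+1+7+5 = 20 ⇒ 20 minutes.
Without G→E, E's earliest start moves from 7 to 0.
The longest chain is now G→X = 7+7 = 14, so the job takes 14 minutes.

14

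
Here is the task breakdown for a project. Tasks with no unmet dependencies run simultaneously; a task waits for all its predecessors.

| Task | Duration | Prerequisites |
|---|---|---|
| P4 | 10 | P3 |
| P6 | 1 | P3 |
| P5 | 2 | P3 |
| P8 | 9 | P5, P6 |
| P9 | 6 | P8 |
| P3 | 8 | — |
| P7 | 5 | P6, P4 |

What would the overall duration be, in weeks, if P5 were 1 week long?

Actual critical path: P3→P5→P8→P9 = 8+2+9+6 = 25 ⇒ 25 weeks.
Since P5 is critical, the -1 change carries straight to that chain (now 24 weeks).
The critical path is still P3→P5→P8→P9; finish is now 24 weeks.

24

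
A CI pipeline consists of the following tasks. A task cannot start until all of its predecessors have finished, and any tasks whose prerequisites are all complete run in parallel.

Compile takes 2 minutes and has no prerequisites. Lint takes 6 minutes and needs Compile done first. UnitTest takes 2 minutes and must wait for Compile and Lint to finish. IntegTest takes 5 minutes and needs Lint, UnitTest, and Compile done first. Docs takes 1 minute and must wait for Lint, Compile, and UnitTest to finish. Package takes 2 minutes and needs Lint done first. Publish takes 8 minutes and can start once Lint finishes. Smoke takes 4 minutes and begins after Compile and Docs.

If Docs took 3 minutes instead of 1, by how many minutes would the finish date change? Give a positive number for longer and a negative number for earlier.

Critical path before the change: Compile→Lint→Publish = 2+6+8 = 16 giving 16 minutes.
Docs has 1 minute of float (longest path through it is 15).
Now Compile→Lint→UnitTest→Docs→Smoke = 2+6+2+3+4 = 17 is longest, so the finish becomes 17 minutes.
Change in finish: 17 − 16 = +1 minutes.

1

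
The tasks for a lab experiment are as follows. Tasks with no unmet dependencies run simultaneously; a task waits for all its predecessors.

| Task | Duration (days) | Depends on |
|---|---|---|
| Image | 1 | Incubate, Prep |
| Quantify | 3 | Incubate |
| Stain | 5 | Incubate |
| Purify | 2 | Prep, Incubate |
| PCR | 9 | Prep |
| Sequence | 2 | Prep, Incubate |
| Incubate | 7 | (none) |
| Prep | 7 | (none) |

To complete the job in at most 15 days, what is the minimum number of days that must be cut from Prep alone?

1

Current finish: 16 days; target: 15.
Prep is on every critical path, so each day cut from Prep cuts the finish by one (this holds down to a finish of 12).
Need 16 − 15 = 1 day off Prep → Prep becomes 6 days, finish becomes 15.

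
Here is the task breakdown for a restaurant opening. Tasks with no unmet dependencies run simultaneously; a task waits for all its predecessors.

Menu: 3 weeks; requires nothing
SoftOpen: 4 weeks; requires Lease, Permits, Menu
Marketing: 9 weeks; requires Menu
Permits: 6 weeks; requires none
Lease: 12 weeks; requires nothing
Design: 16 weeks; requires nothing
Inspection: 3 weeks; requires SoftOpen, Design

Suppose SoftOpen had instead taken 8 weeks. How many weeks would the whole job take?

23

The binding path is Lease→SoftOpen→Inspection = 12+4+3 = 19; finish at 19 weeks.
Since SoftOpen is critical, the +4 change carries straight to that chain (now 23 weeks).
That remains the longest chain; total 23 weeks.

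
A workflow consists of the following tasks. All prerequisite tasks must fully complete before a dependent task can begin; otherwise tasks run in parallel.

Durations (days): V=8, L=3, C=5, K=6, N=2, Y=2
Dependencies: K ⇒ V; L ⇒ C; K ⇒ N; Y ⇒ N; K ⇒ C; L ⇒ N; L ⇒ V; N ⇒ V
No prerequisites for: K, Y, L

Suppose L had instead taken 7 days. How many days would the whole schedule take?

The binding path is K→N→V = 6+2+8 = 16; finish at 16 days.
L has 3 days of float (longest path through it is 13).
Now L→N→V = 7+2+8 = 17 is longest, so the finish becomes 17 days.

17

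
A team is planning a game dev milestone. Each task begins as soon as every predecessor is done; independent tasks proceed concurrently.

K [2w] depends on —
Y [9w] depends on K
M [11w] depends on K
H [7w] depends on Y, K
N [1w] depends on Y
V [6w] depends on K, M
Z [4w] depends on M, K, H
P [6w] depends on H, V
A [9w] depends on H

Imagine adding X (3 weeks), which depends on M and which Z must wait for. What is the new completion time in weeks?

27

Originally the schedule takes 27 weeks.
With X inserted, Z now waits for max(M, K, H, X).
New critical path: K→Y→H→A = 2+9+7+9 = 27 ⇒ 27 weeks.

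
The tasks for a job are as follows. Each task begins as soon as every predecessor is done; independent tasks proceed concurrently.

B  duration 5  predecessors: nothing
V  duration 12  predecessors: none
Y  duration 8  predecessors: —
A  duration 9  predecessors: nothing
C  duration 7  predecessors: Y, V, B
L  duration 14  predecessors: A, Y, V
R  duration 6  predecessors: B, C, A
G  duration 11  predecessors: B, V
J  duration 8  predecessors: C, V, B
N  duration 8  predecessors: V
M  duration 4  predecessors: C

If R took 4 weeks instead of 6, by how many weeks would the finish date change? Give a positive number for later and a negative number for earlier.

The binding path is V→C→J = 12+7+8 = 27; finish at 27 weeks.
R has 2 weeks of float (longest path through it is 25).
The critical path is still V→C→J; finish is now 27 weeks.
Change in finish: 27 − 27 = +0 weeks.

0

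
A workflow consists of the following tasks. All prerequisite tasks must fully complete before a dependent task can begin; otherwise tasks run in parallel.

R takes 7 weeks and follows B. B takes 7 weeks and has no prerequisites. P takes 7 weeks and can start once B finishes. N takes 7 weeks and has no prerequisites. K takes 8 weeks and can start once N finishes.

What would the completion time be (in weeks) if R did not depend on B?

Before: longest chain N→K = 7+8 = 15, finish 15.
Without B→R, R's earliest start moves from 7 to 0.
After: N→K = 7+8 = 15 → 15 weeks.

15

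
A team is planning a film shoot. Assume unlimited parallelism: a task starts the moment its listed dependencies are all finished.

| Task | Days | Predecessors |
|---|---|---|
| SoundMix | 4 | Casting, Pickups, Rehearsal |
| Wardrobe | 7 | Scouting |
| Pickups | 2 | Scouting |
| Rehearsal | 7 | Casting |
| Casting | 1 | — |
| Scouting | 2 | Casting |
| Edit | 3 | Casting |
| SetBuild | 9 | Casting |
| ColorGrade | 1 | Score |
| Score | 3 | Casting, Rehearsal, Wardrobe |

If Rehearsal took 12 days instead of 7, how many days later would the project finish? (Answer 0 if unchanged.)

3

As given, the longest chain is Casting→Scouting→Wardrobe→Score→ColorGrade = 1+2+7+3+1 = 14, so the finish is 14 days.
Rehearsal is off the critical path — its longest chain is 12 days, giving 2 of slack.
Now Casting→Rehearsal→Score→ColorGrade = 1+12+3+1 = 17 is longest, so the finish becomes 17 days.
Change in finish: 17 − 14 = +3 days.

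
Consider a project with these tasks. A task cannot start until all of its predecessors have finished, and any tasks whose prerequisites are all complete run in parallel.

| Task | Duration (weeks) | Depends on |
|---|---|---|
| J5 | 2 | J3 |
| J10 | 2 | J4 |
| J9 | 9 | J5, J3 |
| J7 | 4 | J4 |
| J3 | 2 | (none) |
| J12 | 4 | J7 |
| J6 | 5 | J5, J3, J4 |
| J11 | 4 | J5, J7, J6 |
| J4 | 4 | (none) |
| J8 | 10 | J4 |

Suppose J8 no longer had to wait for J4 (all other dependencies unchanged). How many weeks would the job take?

13

Original critical path: J4→J8 = 4+10 = 14 ⇒ 14 weeks.
Without J4→J8, J8's earliest start moves from 4 to 0.
The longest chain is now J3→J5→J6→J11 = 2+2+5+4 = 13, so the job takes 13 weeks.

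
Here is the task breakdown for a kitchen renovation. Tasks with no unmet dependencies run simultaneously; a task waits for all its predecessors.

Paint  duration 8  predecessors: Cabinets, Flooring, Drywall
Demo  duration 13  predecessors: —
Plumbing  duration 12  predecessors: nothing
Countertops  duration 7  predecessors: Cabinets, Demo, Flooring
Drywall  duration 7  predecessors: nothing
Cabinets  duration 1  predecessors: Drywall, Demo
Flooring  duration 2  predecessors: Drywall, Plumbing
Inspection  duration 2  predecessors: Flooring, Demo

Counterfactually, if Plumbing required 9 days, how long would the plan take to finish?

The binding path is Plumbing→Flooring→Paint = 12+2+8 = 22; finish at 22 days.
Plumbing is on the critical path; changing it to 9 makes that path 19 days.
New critical path: Demo→Cabinets→Paint = 13+1+8 = 22 ⇒ 22 days.

22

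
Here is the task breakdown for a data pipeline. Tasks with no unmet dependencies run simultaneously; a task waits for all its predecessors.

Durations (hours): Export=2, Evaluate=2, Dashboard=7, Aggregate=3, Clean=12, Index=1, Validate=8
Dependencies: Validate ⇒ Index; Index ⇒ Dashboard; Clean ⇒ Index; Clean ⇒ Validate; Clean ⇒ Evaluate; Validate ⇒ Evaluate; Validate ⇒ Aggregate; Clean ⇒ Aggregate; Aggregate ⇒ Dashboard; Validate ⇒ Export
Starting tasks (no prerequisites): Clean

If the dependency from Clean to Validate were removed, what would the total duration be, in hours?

Before: longest chain Clean→Validate→Aggregate→Dashboard = 12+8+3+7 = 30, finish 30.
Without Clean→Validate, Validate's earliest start moves from 12 to 0.
The longest chain is now Clean→Aggregate→Dashboard = 12+3+7 = 22, so the schedule takes 22 hours.

22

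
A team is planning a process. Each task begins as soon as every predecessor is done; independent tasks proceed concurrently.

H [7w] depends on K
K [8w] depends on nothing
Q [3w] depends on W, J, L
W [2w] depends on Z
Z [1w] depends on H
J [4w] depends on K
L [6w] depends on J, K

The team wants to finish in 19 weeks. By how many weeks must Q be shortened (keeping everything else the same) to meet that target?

2

Current finish: 21 weeks; target: 19.
Q is on every critical path, so each week cut from Q cuts the finish by one (this holds down to a finish of 19).
Need 21 − 19 = 2 weeks off Q → Q becomes 1 week, finish becomes 19.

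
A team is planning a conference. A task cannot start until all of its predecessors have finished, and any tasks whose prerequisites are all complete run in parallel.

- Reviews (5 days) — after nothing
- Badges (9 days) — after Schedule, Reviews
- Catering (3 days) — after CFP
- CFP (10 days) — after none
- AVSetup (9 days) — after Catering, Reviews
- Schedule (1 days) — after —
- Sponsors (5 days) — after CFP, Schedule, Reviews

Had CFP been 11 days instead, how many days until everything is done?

Baseline: CFP→Catering→AVSetup = 10+3+9 = 22 → 22 days.
CFP lies on that path, so at 11 days the path becomes 23 days.
The critical path is still CFP→Catering→AVSetup; finish is now 23 days.

23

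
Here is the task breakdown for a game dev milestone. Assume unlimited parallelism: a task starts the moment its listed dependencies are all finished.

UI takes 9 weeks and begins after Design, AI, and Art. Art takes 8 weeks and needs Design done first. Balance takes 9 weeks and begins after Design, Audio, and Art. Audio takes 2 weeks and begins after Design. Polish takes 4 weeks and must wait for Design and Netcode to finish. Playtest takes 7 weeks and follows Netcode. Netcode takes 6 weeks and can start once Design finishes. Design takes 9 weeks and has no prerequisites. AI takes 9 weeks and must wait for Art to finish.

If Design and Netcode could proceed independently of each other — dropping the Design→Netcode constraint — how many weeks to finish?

35

Original critical path: Design→Art→AI→UI = 9+8+9+9 = 35 ⇒ 35 weeks.
Without Design→Netcode, Netcode's earliest start moves from 9 to 0.
New critical path: Design→Art→AI→UI = 9+8+9+9 = 35 ⇒ 35 weeks.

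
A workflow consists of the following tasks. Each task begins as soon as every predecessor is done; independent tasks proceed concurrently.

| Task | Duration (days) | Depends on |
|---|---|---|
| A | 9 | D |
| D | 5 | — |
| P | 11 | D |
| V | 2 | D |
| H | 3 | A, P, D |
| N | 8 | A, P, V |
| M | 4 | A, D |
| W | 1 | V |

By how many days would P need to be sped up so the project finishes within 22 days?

Current finish: 24 days; target: 22.
P is on every critical path, so each day cut from P cuts the finish by one (this holds down to a finish of 22).
Need 24 − 22 = 2 days off P → P becomes 9 days, finish becomes 22.

2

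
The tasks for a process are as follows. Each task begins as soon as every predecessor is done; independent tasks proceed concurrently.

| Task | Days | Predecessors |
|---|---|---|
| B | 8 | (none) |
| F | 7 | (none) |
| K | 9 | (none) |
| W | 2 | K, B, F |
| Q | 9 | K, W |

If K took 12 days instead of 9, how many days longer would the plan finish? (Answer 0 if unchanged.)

3

The binding path is K→W→Q = 9+2+9 = 20; finish at 20 days.
K lies on that path, so at 12 days the path becomes 23 days.
The critical path is still K→W→Q; finish is now 23 days.
Change in finish: 23 − 20 = +3 days.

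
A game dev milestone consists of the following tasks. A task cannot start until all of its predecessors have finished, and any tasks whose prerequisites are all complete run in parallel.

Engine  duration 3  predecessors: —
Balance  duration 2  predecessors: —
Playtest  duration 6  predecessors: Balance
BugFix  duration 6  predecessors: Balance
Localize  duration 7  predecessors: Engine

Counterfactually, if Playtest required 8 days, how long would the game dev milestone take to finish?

10

Baseline: Engine→Localize = 3+7 = 10 → 10 days.
Playtest is off the critical path — its longest chain is 8 days, giving 2 of slack.
The critical path is still Engine→Localize; finish is now 10 days.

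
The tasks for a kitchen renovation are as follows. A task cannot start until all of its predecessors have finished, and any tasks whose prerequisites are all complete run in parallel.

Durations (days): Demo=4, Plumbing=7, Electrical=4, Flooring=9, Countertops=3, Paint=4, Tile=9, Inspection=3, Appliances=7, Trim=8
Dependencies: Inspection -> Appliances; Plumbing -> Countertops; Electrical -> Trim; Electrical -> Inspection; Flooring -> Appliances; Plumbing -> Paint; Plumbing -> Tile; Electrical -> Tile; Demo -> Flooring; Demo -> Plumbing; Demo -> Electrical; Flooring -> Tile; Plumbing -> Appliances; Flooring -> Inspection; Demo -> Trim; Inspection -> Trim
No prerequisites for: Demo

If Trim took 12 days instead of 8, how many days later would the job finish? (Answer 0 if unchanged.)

Actual critical path: Demo→Flooring→Inspection→Trim = 4+9+3+8 = 24 ⇒ 24 days.
Trim lies on that path, so at 12 days the path becomes 28 days.
That remains the longest chain; total 28 days.
Change in finish: 28 − 24 = +4 days.

4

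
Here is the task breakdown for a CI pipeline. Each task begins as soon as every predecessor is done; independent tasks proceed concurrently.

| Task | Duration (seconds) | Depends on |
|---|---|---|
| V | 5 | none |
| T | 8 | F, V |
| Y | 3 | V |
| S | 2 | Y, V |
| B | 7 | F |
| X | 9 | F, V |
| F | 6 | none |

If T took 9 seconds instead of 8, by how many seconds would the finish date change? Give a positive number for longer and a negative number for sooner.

0

Actual critical path: F→X = 6+9 = 15 ⇒ 15 seconds.
T has 1 second of float (longest path through it is 14).
The binding chain switches to F→T = 6+9 = 15; finish 15 seconds.
Change in finish: 15 − 15 = +0 seconds.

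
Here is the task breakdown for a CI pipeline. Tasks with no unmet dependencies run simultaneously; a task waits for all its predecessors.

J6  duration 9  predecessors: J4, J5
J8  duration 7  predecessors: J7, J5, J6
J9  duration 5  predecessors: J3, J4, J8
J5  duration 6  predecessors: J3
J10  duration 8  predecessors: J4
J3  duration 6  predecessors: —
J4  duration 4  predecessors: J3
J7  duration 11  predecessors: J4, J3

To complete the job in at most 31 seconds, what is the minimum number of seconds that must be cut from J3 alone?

2

Current finish: 33 seconds; target: 31.
J3 is on every critical path, so each second cut from J3 cuts the finish by one (this holds down to a finish of 28).
Need 33 − 31 = 2 seconds off J3 → J3 becomes 4 seconds, finish becomes 31.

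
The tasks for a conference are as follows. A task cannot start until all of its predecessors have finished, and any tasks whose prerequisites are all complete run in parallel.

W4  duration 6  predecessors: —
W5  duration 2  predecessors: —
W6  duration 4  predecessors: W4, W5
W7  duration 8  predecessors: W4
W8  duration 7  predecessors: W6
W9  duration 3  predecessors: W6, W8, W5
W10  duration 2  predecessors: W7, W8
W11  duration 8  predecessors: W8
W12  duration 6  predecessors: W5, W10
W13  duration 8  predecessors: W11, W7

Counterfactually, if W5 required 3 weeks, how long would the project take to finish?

The binding path is W4→W6→W8→W11→W13 = 6+4+7+8+8 = 33; finish at 33 weeks.
The longest path through W5 is only 29 weeks, so W5 has float 4.
The critical path is still W4→W6→W8→W11→W13; finish is now 33 weeks.

33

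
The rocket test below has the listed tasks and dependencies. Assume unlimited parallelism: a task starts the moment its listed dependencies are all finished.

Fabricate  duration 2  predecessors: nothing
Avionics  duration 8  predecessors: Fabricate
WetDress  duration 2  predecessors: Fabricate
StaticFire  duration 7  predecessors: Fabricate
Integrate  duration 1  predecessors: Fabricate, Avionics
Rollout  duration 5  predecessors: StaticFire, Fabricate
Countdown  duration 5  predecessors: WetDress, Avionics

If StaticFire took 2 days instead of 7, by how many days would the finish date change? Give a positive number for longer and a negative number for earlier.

Baseline: Fabricate→Avionics→Countdown = 2+8+5 = 15 → 15 days.
The longest path through StaticFire is only 14 days, so StaticFire has float 1.
No other chain overtakes it, so the finish is 15 days.
Change in finish: 15 − 15 = +0 days.

0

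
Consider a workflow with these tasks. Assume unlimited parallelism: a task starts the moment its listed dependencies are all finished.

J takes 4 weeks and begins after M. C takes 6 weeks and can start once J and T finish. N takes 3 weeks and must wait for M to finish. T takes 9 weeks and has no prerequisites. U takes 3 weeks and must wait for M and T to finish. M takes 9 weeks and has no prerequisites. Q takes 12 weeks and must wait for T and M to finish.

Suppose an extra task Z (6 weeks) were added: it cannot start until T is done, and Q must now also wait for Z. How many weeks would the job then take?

Originally the job takes 21 weeks.
With Z inserted, Q now waits for max(T, M, Z).
New critical path: T→Z→Q = 9+6+12 = 27 ⇒ 27 weeks.

27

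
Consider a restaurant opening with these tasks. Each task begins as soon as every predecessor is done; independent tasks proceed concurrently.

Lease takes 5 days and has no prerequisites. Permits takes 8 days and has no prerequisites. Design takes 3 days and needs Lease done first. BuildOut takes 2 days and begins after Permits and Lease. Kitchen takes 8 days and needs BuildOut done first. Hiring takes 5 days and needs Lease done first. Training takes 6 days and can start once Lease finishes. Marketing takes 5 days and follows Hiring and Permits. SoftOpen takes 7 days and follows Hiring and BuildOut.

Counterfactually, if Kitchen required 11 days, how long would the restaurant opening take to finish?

Baseline: Permits→BuildOut→Kitchen = 8+2+8 = 18 → 18 days.
Since Kitchen is critical, the +3 change carries straight to that chain (now 21 days).
That remains the longest chain; total 21 days.

21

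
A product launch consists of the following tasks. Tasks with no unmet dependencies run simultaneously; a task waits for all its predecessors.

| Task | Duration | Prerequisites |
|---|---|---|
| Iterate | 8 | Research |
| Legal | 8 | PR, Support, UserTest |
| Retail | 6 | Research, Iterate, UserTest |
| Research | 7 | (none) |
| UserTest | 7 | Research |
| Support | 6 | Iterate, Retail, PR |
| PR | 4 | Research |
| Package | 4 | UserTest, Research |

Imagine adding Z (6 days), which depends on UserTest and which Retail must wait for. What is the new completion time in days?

Originally the schedule takes 35 days.
With Z inserted, Retail now waits for max(Research, Iterate, UserTest, Z).
New critical path: Research→UserTest→Z→Retail→Support→Legal = 7+7+6+6+6+8 = 40 ⇒ 40 days.

40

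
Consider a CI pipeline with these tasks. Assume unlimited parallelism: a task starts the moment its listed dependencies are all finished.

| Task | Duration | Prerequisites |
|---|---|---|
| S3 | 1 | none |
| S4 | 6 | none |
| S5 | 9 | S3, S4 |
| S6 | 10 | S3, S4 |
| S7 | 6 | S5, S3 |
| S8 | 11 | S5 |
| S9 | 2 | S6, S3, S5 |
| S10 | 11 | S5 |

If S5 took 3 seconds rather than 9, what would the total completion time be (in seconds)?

20

The binding path is S4→S5→S8 = 6+9+11 = 26; finish at 26 seconds.
S5 lies on that path, so at 3 seconds the path becomes 20 seconds.
No other chain overtakes it, so the finish is 20 seconds.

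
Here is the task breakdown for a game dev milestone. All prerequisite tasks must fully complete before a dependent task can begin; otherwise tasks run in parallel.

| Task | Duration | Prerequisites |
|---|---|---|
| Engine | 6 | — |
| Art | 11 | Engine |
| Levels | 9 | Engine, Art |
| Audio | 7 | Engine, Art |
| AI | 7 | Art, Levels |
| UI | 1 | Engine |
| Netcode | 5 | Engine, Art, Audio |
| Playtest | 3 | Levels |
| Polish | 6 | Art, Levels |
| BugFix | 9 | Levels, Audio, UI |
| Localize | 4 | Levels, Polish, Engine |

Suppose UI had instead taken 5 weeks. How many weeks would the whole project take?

36

Critical path before the change: Engine→Art→Levels→Polish→Localize = 6+11+9+6+4 = 36 giving 36 weeks.
UI is off the critical path — its longest chain is 16 weeks, giving 20 of slack.
No other chain overtakes it, so the finish is 36 weeks.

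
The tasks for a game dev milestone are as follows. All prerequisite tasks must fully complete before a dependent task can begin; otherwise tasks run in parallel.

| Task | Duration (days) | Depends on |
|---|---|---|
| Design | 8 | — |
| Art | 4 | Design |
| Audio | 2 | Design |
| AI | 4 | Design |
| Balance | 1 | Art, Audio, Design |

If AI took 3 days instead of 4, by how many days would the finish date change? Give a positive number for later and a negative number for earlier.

0

Actual critical path: Design→Art→Balance = 8+4+1 = 13 ⇒ 13 days.
The longest path through AI is only 12 days, so AI has float 1.
No other chain overtakes it, so the finish is 13 days.
Change in finish: 13 − 13 = +0 days.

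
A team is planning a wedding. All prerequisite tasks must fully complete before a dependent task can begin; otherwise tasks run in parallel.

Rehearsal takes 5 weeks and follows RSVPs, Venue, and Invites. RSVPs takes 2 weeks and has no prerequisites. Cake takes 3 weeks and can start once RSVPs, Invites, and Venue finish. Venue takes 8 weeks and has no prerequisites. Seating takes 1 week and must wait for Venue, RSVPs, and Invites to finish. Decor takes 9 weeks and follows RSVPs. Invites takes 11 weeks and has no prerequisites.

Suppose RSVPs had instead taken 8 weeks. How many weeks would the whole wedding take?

The binding path is Invites→Rehearsal = 11+5 = 16; finish at 16 weeks.
RSVPs has 5 weeks of float (longest path through it is 11).
Now RSVPs→Decor = 8+9 = 17 is longest, so the finish becomes 17 weeks.

17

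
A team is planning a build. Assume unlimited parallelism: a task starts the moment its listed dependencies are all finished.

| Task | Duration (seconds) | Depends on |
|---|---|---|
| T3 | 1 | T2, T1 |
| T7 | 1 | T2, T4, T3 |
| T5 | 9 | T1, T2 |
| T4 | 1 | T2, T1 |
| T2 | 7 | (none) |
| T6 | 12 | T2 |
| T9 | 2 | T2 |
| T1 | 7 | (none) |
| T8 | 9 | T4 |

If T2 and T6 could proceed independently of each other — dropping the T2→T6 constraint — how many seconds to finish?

17

Before: longest chain T2→T6 = 7+12 = 19, finish 19.
Without T2→T6, T6's earliest start moves from 7 to 0.
New critical path: T1→T4→T8 = 7+1+9 = 17 ⇒ 17 seconds.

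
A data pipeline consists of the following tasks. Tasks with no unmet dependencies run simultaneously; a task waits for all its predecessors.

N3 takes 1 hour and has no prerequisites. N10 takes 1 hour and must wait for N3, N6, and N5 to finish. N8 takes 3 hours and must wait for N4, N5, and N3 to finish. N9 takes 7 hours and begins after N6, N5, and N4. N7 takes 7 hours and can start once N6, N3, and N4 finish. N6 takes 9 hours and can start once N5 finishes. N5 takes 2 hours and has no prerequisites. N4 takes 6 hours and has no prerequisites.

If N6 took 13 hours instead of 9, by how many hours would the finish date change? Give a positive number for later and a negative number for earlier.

4

Baseline: N5→N6→N7 = 2+9+7 = 18 → 18 hours.
N6 lies on that path, so at 13 hours the path becomes 22 hours.
No other chain overtakes it, so the finish is 22 hours.
Change in finish: 22 − 18 = +4 hours.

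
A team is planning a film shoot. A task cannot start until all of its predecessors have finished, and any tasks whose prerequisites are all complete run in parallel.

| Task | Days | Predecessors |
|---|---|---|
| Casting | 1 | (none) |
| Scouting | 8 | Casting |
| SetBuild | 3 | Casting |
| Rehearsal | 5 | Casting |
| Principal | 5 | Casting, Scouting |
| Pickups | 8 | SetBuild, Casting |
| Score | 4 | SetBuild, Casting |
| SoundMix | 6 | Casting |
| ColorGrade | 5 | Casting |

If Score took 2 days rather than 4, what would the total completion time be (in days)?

Critical path before the change: Casting→Scouting→Principal = 1+8+5 = 14 giving 14 days.
Score is off the critical path — its longest chain is 8 days, giving 6 of slack.
The critical path is still Casting→Scouting→Principal; finish is now 14 days.

14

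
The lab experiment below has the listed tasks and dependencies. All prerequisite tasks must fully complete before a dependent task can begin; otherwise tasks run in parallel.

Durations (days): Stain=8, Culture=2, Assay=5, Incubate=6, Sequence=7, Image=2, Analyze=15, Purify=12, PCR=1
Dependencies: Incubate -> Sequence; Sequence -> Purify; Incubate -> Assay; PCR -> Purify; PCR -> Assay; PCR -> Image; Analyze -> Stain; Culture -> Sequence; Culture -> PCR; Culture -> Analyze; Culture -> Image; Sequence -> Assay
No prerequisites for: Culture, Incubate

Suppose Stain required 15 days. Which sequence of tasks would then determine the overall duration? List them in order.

Culture, Analyze, Stain

Baseline: Culture→Analyze→Stain = 2+15+8 = 25 → 25 days.
Since Stain is critical, the +7 change carries straight to that chain (now 32 days).
That remains the longest chain; total 32 days.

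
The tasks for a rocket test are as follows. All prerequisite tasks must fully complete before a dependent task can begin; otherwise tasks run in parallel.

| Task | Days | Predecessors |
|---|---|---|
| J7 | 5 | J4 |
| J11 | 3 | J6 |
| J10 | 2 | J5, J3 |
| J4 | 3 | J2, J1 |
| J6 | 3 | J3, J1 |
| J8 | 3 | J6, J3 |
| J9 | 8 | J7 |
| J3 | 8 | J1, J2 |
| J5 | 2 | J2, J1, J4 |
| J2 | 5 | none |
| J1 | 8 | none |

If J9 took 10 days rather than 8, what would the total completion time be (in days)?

26

The binding path is J1→J4→J7→J9 = 8+3+5+8 = 24; finish at 24 days.
J9 lies on that path, so at 10 days the path becomes 26 days.
No other chain overtakes it, so the finish is 26 days.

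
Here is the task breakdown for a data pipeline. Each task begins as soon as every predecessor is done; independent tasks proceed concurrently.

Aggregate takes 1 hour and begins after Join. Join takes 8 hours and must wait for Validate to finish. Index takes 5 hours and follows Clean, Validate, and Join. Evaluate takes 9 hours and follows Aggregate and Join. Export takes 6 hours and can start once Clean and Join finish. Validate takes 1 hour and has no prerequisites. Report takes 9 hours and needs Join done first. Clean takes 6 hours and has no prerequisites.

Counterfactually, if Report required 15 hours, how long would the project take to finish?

24

Actual critical path: Validate→Join→Aggregate→Evaluate = 1+8+1+9 = 19 ⇒ 19 hours.
Report has 1 hour of float (longest path through it is 18).
The binding chain switches to Validate→Join→Report = 1+8+15 = 24; finish 24 hours.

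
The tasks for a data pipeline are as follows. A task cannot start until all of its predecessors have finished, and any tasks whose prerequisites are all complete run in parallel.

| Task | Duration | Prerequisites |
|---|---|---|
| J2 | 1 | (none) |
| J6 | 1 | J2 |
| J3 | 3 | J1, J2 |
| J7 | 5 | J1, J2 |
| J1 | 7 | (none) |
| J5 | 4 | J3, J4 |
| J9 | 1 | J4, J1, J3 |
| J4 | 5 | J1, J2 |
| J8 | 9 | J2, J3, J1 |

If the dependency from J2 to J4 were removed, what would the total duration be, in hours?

Original critical path: J1→J3→J8 = 7+3+9 = 19 ⇒ 19 hours.
Dropping J2→J4 doesn't change J4's earliest start (7); another predecessor still binds.
The longest chain is now J1→J3→J8 = 7+3+9 = 19, so the data pipeline takes 19 hours.

19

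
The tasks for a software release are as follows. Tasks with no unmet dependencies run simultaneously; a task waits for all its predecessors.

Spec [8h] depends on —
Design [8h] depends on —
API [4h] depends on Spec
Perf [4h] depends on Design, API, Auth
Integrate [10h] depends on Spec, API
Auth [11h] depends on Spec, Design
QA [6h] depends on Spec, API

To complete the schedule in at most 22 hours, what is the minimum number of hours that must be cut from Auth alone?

1

Current finish: 23 hours; target: 22.
Auth is on every critical path, so each hour cut from Auth cuts the finish by one (this holds down to a finish of 22).
Need 23 − 22 = 1 hour off Auth → Auth becomes 10 hours, finish becomes 22.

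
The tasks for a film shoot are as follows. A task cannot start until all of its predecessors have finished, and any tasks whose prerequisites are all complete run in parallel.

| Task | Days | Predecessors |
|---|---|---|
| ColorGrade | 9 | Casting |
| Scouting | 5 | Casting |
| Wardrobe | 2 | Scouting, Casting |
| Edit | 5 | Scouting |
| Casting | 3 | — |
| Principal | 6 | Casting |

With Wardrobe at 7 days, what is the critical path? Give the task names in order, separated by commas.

The binding path is Casting→Scouting→Edit = 3+5+5 = 13; finish at 13 days.
Wardrobe is off the critical path — its longest chain is 10 days, giving 3 of slack.
The binding chain switches to Casting→Scouting→Wardrobe = 3+5+7 = 15; finish 15 days.

Casting, Scouting, Wardrobe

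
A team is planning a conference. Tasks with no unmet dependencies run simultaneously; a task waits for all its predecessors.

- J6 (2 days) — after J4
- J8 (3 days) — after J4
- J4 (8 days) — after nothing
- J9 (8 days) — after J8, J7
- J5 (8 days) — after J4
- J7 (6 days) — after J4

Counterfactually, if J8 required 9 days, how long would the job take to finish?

25

Actual critical path: J4→J7→J9 = 8+6+8 = 22 ⇒ 22 days.
J8 has 3 days of float (longest path through it is 19).
New critical path: J4→J8→J9 = 8+9+8 = 25 ⇒ 25 days.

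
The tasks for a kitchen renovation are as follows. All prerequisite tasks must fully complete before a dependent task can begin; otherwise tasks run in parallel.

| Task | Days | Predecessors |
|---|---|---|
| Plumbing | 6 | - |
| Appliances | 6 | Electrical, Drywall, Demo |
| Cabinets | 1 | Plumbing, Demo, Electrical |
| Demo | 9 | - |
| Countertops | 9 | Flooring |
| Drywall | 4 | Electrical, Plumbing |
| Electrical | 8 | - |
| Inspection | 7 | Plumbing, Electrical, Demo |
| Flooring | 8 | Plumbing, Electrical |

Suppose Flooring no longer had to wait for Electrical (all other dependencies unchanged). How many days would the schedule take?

23

With the dependency in place, Electrical→Flooring→Countertops = 8+8+9 = 25 sets the finish at 25 days.
Without Electrical→Flooring, Flooring's earliest start moves from 8 to 6.
New critical path: Plumbing→Flooring→Countertops = 6+8+9 = 23 ⇒ 23 days.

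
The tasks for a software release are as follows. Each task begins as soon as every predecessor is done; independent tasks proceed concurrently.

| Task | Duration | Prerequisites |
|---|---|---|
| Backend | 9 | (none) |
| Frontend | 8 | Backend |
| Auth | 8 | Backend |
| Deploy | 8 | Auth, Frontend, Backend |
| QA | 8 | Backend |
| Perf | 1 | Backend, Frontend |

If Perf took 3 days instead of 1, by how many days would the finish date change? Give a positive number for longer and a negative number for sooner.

Critical path before the change: Backend→Frontend→Deploy = 9+8+8 = 25 giving 25 days.
Perf has 7 days of float (longest path through it is 18).
No other chain overtakes it, so the finish is 25 days.
Change in finish: 25 − 25 = +0 days.

0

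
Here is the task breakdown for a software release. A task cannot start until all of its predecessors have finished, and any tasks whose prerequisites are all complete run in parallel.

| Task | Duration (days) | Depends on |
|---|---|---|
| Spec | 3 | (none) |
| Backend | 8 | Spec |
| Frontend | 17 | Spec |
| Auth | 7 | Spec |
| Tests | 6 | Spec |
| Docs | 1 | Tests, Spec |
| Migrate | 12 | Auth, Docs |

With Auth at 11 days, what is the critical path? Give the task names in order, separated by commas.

The binding path is Spec→Auth→Migrate = 3+7+12 = 22; finish at 22 days.
Since Auth is critical, the +4 change carries straight to that chain (now 26 days).
No other chain overtakes it, so the finish is 26 days.

Spec, Auth, Migrate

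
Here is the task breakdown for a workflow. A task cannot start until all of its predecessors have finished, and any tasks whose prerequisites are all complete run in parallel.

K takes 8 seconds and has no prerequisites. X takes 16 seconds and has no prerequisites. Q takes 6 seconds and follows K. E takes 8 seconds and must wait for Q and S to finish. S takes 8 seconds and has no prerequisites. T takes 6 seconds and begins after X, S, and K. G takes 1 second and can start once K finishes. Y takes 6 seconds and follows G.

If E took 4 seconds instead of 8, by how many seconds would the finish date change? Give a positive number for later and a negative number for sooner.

0

The binding path is K→Q→E = 8+6+8 = 22; finish at 22 seconds.
Since E is critical, the -4 change carries straight to that chain (now 18 seconds).
The binding chain switches to X→T = 16+6 = 22; finish 22 seconds.
Change in finish: 22 − 22 = +0 seconds.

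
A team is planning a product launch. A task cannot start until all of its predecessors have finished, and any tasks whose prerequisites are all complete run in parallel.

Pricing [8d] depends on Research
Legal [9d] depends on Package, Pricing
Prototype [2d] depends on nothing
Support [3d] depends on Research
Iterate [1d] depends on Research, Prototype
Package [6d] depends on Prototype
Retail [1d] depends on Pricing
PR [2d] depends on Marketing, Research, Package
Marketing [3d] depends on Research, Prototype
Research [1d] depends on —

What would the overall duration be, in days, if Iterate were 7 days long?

Critical path before the change: Research→Pricing→Legal = 1+8+9 = 18 giving 18 days.
The longest path through Iterate is only 3 days, so Iterate has float 15.
That remains the longest chain; total 18 days.

18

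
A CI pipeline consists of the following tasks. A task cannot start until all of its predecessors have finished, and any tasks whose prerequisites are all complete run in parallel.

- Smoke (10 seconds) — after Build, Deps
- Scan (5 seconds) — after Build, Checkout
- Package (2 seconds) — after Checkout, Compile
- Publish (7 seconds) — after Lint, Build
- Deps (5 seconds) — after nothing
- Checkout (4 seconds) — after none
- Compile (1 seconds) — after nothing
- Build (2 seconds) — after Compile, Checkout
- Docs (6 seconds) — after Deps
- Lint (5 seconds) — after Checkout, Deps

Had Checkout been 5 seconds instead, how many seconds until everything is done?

17

Actual critical path: Deps→Lint→Publish = 5+5+7 = 17 ⇒ 17 seconds.
Checkout is off the critical path — its longest chain is 16 seconds, giving 1 of slack.
New critical path: Checkout→Lint→Publish = 5+5+7 = 17 ⇒ 17 seconds.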